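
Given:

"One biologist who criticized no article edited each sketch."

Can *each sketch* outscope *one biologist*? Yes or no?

Although the sentence contains a relative clause (*who criticized no article*), *each sketch* is outside it, in the matrix VP.
QR within a single clause is free, so the lower quantifier may take scope over the higher one.

Yes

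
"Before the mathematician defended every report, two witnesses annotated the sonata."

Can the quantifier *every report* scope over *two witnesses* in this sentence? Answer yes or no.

*every report* occurs within the adjunct clause *before the mathematician defended every report*.
Scope out of an adjunct clause is unavailable: QR respects the adjunct-island constraint.
So the wide-scope reading for *every report* is blocked.

No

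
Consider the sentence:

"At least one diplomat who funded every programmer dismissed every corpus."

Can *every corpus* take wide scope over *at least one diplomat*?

Yes

The relative clause *who funded every programmer* modifies *at least one diplomat*, but *every corpus* is not inside that relative clause — it is an argument of the matrix verb.
QR within a single clause is free, so the lower quantifier may take scope over the higher one.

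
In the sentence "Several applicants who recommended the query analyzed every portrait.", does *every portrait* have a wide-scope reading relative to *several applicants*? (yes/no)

Yes

*every portrait* is a matrix argument; only *several applicants* is modified by the relative clause *who recommended the query*, so the RC island is irrelevant to the target quantifier.
Clause-internal QR can adjoin the lower DP above the subject, yielding the inverse reading.
The sentence is scopally ambiguous between *several applicants* > *every portrait* and *every portrait* > *several applicants*.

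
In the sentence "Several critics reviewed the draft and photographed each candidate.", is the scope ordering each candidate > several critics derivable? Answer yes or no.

*each candidate* is embedded in one conjunct of the coordinate structure (*photographed each candidate*).
The Coordinate Structure Constraint blocks movement (including QR) out of a single conjunct.
*each candidate* is confined to the island and cannot take scope over *several critics*.

No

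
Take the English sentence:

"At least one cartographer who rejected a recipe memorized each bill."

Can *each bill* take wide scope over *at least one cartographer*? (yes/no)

The relative clause *who rejected a recipe* modifies *at least one cartographer*, but *each bill* is not inside that relative clause — it is an argument of the matrix verb.
Since no island is crossed, the inverse ordering is licensed alongside surface scope.
So *each bill* > *at least one cartographer* is among the available readings.

Yes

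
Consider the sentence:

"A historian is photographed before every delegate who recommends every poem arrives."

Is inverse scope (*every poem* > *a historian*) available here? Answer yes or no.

*every poem* sits inside the relative clause *who recommends every poem*, which is itself inside the adjunct *before every delegate who recommends every poem arrives*.
Two island boundaries intervene — the relative clause and the adjunct. Either alone would block QR.
So the wide-scope reading for *every poem* is blocked.

No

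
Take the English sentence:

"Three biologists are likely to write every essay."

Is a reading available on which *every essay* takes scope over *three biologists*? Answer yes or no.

Yes

*every essay* is the object of the infinitival complement of a raising predicate; raising infinitives are transparent for QR, so the two DPs are in effect clausemates.
Ordinary QR to a clause-peripheral position gives the wide-scope LF for the lower DP.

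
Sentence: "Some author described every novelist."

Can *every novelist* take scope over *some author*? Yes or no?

Yes

*every novelist* is the matrix object and *some author* the matrix subject; the two are clausemates.
Clause-internal QR can adjoin the lower DP above the subject, yielding the inverse reading.
Both orderings are possible: *some author* > *every novelist* and *every novelist* > *some author*.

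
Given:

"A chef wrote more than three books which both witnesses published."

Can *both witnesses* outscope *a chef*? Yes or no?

No

*both witnesses* sits inside the relative clause *which both witnesses published* modifying *more than three books*.
QR out of a relative clause is ruled out by the relative-clause island constraint.
So *both witnesses* cannot raise to a position above *a chef*.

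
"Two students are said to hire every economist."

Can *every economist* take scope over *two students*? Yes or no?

Yes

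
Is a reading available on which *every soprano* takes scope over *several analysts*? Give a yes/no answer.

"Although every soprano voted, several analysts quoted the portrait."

No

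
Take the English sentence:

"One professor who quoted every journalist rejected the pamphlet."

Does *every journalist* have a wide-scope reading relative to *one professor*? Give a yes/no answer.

No

*every journalist* occurs within the relative clause *who quoted every journalist*.
Relative clauses block scope extraction: QR cannot target a position outside the modified NP.
Hence only narrow scope for *every journalist* (under *one professor*) survives.
(Only the surface reading survives: one fixed professor with respect to all the relevant journalists.)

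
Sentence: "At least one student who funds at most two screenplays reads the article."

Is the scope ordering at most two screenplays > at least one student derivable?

*at most two screenplays* occurs within the relative clause *who funds at most two screenplays*.
Relative clauses are scope islands: a quantifier cannot QR out of a relative clause to take scope in the matrix clause.
*at most two screenplays* > *at least one student* would require crossing that boundary, which is illicit.

No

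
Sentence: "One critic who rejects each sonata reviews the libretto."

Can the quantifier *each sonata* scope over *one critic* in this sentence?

No

*each sonata* occurs within the relative clause *who rejects each sonata*.
A relative clause is a scope island — quantifier raising cannot cross its boundary.
The inverse ordering *each sonata* > *one critic* is therefore underivable.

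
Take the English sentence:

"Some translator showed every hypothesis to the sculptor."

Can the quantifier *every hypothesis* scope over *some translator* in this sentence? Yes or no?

Yes

Both DPs are arguments of the same predicate; there is no clause or island boundary between them.
Since no island is crossed, the inverse ordering is licensed alongside surface scope.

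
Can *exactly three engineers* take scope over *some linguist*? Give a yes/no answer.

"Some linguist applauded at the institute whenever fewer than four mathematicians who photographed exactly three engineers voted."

No

The target quantifier *exactly three engineers* is part of the relative clause *who photographed exactly three engineers*, which is itself inside the adjunct *whenever fewer than four mathematicians who photographed exactly three engineers voted*.
Nested islands: the RC island is itself inside an adjunct island, so wide scope is doubly excluded.
So *exactly three engineers* cannot raise to a position above *some linguist*.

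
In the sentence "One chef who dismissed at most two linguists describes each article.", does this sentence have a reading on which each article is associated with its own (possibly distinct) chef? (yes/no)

Yes

This is the *each article* > *one chef* reading.
*each article* is a matrix argument; only *one chef* is modified by the relative clause *who dismissed at most two linguists*, so the RC island is irrelevant to the target quantifier.
Ordinary QR to a clause-peripheral position gives the wide-scope LF for the lower DP.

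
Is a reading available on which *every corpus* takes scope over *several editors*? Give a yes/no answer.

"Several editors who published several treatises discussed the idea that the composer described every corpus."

*every corpus* occurs within the complex NP *the idea that the composer described every corpus*.
Since the clause is the complement of a nominal head, the CNPC blocks scope extraction.
*every corpus* > *several editors* would require crossing that boundary, which is illicit.

No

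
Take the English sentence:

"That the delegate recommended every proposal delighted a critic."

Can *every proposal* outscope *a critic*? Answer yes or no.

*every proposal* is embedded in the sentential subject *that the delegate recommended every proposal*.
Sentential subjects are islands: a quantifier inside the subject clause cannot raise over the matrix predicate.
There is no licit LF on which *every proposal* c-commands *a critic*.

No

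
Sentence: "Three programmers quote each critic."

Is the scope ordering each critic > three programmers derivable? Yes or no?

Yes

*each critic* and *three programmers* are in the same minimal clause.
With no island boundary between them, the object can take inverse scope over the subject via ordinary QR within the clause.
So *each critic* > *three programmers* is among the available readings.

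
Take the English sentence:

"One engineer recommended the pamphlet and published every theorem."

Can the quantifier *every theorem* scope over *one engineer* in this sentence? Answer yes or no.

No

The DP *every theorem* is contained in one conjunct of the coordinate structure (*published every theorem*).
The Coordinate Structure Constraint blocks movement (including QR) out of a single conjunct.
So the wide-scope reading for *every theorem* is blocked.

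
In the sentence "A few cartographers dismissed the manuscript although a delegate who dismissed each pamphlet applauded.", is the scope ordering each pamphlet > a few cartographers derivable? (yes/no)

The target quantifier *each pamphlet* is part of the relative clause *who dismissed each pamphlet*, which is itself inside the adjunct *although a delegate who dismissed each pamphlet applauded*.
Even if one barrier were somehow void, the other would still block QR.
*each pamphlet* > *a few cartographers* would require crossing that boundary, which is illicit.

No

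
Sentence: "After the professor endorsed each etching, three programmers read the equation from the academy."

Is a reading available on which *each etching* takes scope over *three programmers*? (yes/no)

No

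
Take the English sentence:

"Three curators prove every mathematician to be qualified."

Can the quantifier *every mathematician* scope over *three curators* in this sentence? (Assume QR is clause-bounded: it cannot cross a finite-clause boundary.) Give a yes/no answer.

ECM infinitives lack a CP barrier, so *every mathematician* can QR over the matrix subject *three curators*.
Nothing blocks QR of the lower DP to a position above the higher one, so inverse scope is available.
The sentence is scopally ambiguous between *three curators* > *every mathematician* and *every mathematician* > *three curators*.

Yes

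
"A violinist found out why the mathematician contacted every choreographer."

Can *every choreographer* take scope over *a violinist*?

No

The target quantifier *every choreographer* is part of the embedded question *why the mathematician contacted every choreographer*.
An indirect question is a wh-island; the filled [Spec,CP] blocks QR across the CP edge.
Hence only narrow scope for *every choreographer* (under *a violinist*) survives.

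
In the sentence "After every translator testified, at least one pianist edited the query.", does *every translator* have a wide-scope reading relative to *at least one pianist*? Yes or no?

The target quantifier *every translator* is part of the adjunct clause *after every translator testified*.
Scope out of an adjunct clause is unavailable: QR respects the adjunct-island constraint.
*every translator* > *at least one pianist* would require crossing that boundary, which is illicit.

No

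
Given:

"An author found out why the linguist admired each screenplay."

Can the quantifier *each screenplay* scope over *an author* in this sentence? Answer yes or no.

No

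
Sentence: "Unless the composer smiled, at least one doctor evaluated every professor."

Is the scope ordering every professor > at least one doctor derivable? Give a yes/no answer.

Yes

*every professor* is a matrix argument; the adjunct is an island but the target quantifier is outside it.
Since no island is crossed, the inverse ordering is licensed alongside surface scope.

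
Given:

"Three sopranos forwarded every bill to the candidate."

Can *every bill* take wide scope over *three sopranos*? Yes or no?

*every bill* is the matrix object and *three sopranos* the matrix subject; the two are clausemates.
Clause-internal QR can adjoin the lower DP above the subject, yielding the inverse reading.
So *every bill* > *three sopranos* is among the available readings.

Yes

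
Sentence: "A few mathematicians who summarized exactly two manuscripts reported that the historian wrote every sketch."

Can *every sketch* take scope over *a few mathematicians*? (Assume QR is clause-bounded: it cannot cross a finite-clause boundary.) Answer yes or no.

No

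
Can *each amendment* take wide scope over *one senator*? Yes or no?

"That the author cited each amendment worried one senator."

No

The DP *each amendment* is contained in the sentential subject *that the author cited each amendment*.
Subjects — clausal subjects included — are islands for extraction, and QR is no exception.
*each amendment* > *one senator* would require crossing that boundary, which is illicit.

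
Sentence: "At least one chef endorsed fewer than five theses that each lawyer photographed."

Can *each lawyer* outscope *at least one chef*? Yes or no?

No

*each lawyer* occurs within the relative clause *that each lawyer photographed* modifying *fewer than five theses*.
The relative clause forms an island for QR, so the quantifier is confined to the head noun's restrictor.
*each lawyer* is confined to the island and cannot take scope over *at least one chef*.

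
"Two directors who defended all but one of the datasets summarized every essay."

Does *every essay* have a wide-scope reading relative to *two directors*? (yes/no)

Yes

*every essay* is a matrix argument; only *two directors* is modified by the relative clause *who defended all but one of the datasets*, so the RC island is irrelevant to the target quantifier.
Clause-internal QR can adjoin the lower DP above the subject, yielding the inverse reading.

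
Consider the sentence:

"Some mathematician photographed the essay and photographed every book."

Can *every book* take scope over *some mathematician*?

*every book* is embedded in one conjunct of the coordinate structure (*photographed every book*).
Coordinate structures are islands for non-across-the-board movement, QR included.
*every book* > *some mathematician* would require crossing that boundary, which is illicit.
(Only the surface reading survives: one fixed mathematician with respect to all the relevant books.)

No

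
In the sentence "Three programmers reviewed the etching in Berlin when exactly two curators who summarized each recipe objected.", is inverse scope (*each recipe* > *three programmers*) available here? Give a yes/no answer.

No

The target quantifier *each recipe* is part of the relative clause *who summarized each recipe*, which is itself inside the adjunct *when exactly two curators who summarized each recipe objected*.
Two island boundaries intervene — the relative clause and the adjunct. Either alone would block QR.
*each recipe* > *three programmers* would require crossing that boundary, which is illicit.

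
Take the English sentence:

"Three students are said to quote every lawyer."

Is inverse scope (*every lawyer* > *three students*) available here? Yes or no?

Yes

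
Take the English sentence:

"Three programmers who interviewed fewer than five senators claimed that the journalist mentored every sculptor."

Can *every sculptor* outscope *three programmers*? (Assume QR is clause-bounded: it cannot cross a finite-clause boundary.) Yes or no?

*every sculptor* sits inside the finite complement clause *that the journalist mentored every sculptor*.
Finite CP is the ceiling for QR here, by assumption.
*every sculptor* is confined to the island and cannot take scope over *three programmers*.

No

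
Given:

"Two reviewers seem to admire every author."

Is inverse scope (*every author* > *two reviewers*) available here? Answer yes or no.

Yes

*every author* is the object of the infinitival complement of a raising predicate; raising infinitives are transparent for QR, so the two DPs are in effect clausemates.
QR within a single clause is free, so the lower quantifier may take scope over the higher one.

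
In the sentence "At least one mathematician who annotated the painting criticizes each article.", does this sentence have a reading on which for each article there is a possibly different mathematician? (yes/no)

The described interpretation is the *each article* > *at least one mathematician* scoping.
The relative clause *who annotated the painting* modifies *at least one mathematician*, but *each article* is not inside that relative clause — it is an argument of the matrix verb.
Ordinary QR to a clause-peripheral position gives the wide-scope LF for the lower DP.

Yes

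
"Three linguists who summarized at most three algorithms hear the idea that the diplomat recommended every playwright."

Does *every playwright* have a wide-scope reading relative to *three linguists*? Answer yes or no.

No

*every playwright* sits inside the complex NP *the idea that the diplomat recommended every playwright*.
The Complex NP Constraint bars QR out of the complement clause of a noun.
So the wide-scope reading for *every playwright* is blocked.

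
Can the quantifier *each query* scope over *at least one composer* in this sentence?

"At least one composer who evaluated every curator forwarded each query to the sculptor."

*each query* is a matrix argument; only *at least one composer* is modified by the relative clause *who evaluated every curator*, so the RC island is irrelevant to the target quantifier.
Since no island is crossed, the inverse ordering is licensed alongside surface scope.

Yes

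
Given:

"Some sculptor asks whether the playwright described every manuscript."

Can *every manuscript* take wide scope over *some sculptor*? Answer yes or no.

*every manuscript* sits inside the embedded question *whether the playwright described every manuscript*.
Embedded questions are wh-islands: a quantifier inside an indirect question cannot QR into the matrix clause.
*every manuscript* is confined to the island and cannot take scope over *some sculptor*.

No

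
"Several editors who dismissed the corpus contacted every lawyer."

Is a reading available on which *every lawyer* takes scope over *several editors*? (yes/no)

Yes

Although the sentence contains a relative clause (*who dismissed the corpus*), *every lawyer* is outside it, in the matrix VP.
With no island boundary between them, the object can take inverse scope over the subject via ordinary QR within the clause.
The sentence is scopally ambiguous between *several editors* > *every lawyer* and *every lawyer* > *several editors*.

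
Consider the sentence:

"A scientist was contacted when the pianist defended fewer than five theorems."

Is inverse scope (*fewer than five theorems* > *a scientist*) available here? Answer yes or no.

No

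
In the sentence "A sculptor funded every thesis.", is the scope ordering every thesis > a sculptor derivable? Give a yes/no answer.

Yes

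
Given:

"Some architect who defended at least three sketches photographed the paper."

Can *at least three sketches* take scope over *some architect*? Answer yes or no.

No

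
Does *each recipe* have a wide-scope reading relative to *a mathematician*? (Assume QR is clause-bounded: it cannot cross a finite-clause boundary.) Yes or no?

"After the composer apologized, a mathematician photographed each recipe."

The adjunct clause does not contain *each recipe*, which is the matrix object.
Since no island is crossed, the inverse ordering is licensed alongside surface scope.

Yes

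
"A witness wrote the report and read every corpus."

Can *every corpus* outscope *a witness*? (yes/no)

*every corpus* sits inside one conjunct of the coordinate structure (*read every corpus*).
QR out of a conjunct would have to apply non-ATB, which the CSC forbids.
Hence only narrow scope for *every corpus* (under *a witness*) survives.

No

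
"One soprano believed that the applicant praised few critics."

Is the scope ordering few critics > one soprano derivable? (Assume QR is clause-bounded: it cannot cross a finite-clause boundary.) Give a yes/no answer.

No

Structurally, *few critics* is inside the finite complement clause *that the applicant praised few critics*.
Under clause-bounded QR, a quantifier in an embedded finite clause cannot raise into the matrix clause.
*few critics* > *one soprano* would require crossing that boundary, which is illicit.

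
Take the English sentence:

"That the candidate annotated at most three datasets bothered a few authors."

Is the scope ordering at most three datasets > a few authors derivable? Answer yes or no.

No

Structurally, *at most three datasets* is inside the sentential subject *that the candidate annotated at most three datasets*.
Sentential subjects are islands: a quantifier inside the subject clause cannot raise over the matrix predicate.
So the wide-scope reading for *at most three datasets* is blocked.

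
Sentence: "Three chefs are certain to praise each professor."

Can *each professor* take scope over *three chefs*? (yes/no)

Yes

Raising constructions are monoclausal for scope purposes; *each professor* is not separated from *three chefs* by any island.
QR within a single clause is free, so the lower quantifier may take scope over the higher one.
So *each professor* > *three chefs* is among the available readings.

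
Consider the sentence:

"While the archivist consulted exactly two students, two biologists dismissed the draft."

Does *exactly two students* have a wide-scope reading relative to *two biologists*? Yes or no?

No

*exactly two students* is embedded in the adjunct clause *while the archivist consulted exactly two students*.
Adjuncts are opaque for quantifier raising; a quantifier in an adjunct stays inside it.
The ordering *exactly two students* > *two biologists* is therefore underivable.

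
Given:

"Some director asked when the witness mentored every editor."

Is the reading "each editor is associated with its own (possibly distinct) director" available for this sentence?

The paraphrase describes the scope ordering *every editor* > *some director*.
Structurally, *every editor* is inside the embedded question *when the witness mentored every editor*.
Embedded questions are wh-islands: a quantifier inside an indirect question cannot QR into the matrix clause.
So *every editor* cannot raise to a position above *some director*.

No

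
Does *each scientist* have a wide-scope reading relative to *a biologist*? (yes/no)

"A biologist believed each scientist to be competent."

Yes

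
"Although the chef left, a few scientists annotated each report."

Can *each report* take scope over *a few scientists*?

*each report* is a matrix argument; the adjunct is an island but the target quantifier is outside it.
With no island boundary between them, the object can take inverse scope over the subject via ordinary QR within the clause.

Yes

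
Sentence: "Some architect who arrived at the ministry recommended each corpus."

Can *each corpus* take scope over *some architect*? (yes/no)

*each corpus* is a matrix argument; only *some architect* is modified by the relative clause *who arrived at the ministry*, so the RC island is irrelevant to the target quantifier.
Ordinary QR to a clause-peripheral position gives the wide-scope LF for the lower DP.
The sentence is scopally ambiguous between *some architect* > *each corpus* and *each corpus* > *some architect*.

Yes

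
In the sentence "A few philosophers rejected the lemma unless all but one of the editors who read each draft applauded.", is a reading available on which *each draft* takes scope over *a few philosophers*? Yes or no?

*each draft* occurs within the relative clause *who read each draft*, which is itself inside the adjunct *unless all but one of the editors who read each draft applauded*.
Both the relative clause and the enclosing adjunct are scope islands; QR cannot cross either.
There is no licit LF on which *each draft* c-commands *a few philosophers*.

No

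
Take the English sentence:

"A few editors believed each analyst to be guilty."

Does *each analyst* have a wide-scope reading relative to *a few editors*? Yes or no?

Yes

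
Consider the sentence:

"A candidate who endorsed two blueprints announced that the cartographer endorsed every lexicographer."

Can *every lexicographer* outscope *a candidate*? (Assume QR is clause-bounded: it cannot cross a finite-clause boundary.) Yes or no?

No

*every lexicographer* sits inside the finite complement clause *that the cartographer endorsed every lexicographer*.
Finite CP is the ceiling for QR here, by assumption.
*every lexicographer* is confined to the island and cannot take scope over *a candidate*.
(Only the surface reading survives: one fixed candidate with respect to all the relevant lexicographers.)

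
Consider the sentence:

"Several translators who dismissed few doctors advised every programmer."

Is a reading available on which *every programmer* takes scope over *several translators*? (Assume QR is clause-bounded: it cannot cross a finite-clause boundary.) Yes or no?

*every programmer* is a matrix argument; only *several translators* is modified by the relative clause *who dismissed few doctors*, so the RC island is irrelevant to the target quantifier.
Nothing blocks QR of the lower DP to a position above the higher one, so inverse scope is available.
The sentence is scopally ambiguous between *several translators* > *every programmer* and *every programmer* > *several translators*.

Yes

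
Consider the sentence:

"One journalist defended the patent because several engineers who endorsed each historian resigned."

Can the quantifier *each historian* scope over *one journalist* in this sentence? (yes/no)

No

The target quantifier *each historian* is part of the relative clause *who endorsed each historian*, which is itself inside the adjunct *because several engineers who endorsed each historian resigned*.
The quantifier would have to escape first the RC and then the adjunct — two independent island violations.
Hence only narrow scope for *each historian* (under *one journalist*) survives.
(Only the surface reading survives: one fixed journalist with respect to all the relevant historians.)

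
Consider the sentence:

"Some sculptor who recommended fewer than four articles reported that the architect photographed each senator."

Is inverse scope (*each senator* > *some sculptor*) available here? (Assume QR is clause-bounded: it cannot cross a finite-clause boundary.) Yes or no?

*each senator* occurs within the finite complement clause *that the architect photographed each senator*.
QR is clause-bounded, so the finite complement is a scope island for the embedded quantifier.
*each senator* is confined to the island and cannot take scope over *some sculptor*.
(Only the surface reading survives: one fixed sculptor with respect to all the relevant senators.)

No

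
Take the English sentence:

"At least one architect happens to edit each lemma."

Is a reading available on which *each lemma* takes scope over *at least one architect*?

Yes

*each lemma* is inside a raising infinitive, which is transparent to QR (no CP barrier), so it behaves as a matrix argument.
Clause-internal QR can adjoin the lower DP above the subject, yielding the inverse reading.
Both orderings are possible: *at least one architect* > *each lemma* and *each lemma* > *at least one architect*.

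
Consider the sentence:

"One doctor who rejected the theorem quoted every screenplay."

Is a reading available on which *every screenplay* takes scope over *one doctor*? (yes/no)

The relative clause *who rejected the theorem* modifies *one doctor*, but *every screenplay* is not inside that relative clause — it is an argument of the matrix verb.
Clause-internal QR can adjoin the lower DP above the subject, yielding the inverse reading.

Yes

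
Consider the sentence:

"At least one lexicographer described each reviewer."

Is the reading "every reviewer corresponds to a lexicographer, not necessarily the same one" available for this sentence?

This is the *each reviewer* > *at least one lexicographer* reading.
*each reviewer* and *at least one lexicographer* are in the same minimal clause.
Since no island is crossed, the inverse ordering is licensed alongside surface scope.
Both orderings are possible: *at least one lexicographer* > *each reviewer* and *each reviewer* > *at least one lexicographer*.

Yes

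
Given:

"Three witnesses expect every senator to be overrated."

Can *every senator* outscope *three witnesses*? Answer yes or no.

Yes

This is an ECM construction: *every senator* is the infinitival subject, Case-marked by the matrix verb, and the infinitive is transparent for QR.
Nothing blocks QR of the lower DP to a position above the higher one, so inverse scope is available.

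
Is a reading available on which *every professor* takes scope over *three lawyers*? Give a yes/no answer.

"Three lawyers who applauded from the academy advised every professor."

Yes

*every professor* sits in the matrix clause, not in the relative clause on *three lawyers*.
No island intervenes, so both surface and inverse scope are derivable.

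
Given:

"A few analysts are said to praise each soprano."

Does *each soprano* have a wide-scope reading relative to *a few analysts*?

Yes

*each soprano* is the object of the infinitival complement of a raising predicate; raising infinitives are transparent for QR, so the two DPs are in effect clausemates.
No island intervenes, so both surface and inverse scope are derivable.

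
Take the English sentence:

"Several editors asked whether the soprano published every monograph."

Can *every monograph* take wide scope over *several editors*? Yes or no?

No

Structurally, *every monograph* is inside the embedded question *whether the soprano published every monograph*.
An indirect question is a wh-island; the filled [Spec,CP] blocks QR across the CP edge.
So *every monograph* cannot raise high enough to outscope *several editors*; only the surface ordering *several editors* > *every monograph* is available.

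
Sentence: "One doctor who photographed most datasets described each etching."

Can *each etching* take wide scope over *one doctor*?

The relative clause *who photographed most datasets* modifies *one doctor*, but *each etching* is not inside that relative clause — it is an argument of the matrix verb.
Nothing blocks QR of the lower DP to a position above the higher one, so inverse scope is available.
The sentence is scopally ambiguous between *one doctor* > *each etching* and *each etching* > *one doctor*.

Yes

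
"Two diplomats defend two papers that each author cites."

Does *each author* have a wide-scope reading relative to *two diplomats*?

No

*each author* sits inside the relative clause *that each author cites* modifying *two papers*.
QR out of a relative clause is ruled out by the relative-clause island constraint.
Hence only narrow scope for *each author* (under *two diplomats*) survives.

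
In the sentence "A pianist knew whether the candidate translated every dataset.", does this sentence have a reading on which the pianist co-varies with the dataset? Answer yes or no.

No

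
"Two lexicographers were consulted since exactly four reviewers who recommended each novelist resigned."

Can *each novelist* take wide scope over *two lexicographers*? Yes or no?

No

Structurally, *each novelist* is inside the relative clause *who recommended each novelist*, which is itself inside the adjunct *since exactly four reviewers who recommended each novelist resigned*.
Nested islands: the RC island is itself inside an adjunct island, so wide scope is doubly excluded.
*each novelist* > *two lexicographers* would require crossing that boundary, which is illicit.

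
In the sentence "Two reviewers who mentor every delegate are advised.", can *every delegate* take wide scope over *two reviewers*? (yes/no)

No

The DP *every delegate* is contained in the relative clause *who mentor every delegate*.
Quantifiers inside a relative clause are trapped there; the RC boundary blocks QR.
The inverse ordering *every delegate* > *two reviewers* is therefore underivable.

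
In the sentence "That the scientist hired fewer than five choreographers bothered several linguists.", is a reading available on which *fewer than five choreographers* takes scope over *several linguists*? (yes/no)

No

The target quantifier *fewer than five choreographers* is part of the sentential subject *that the scientist hired fewer than five choreographers*.
The subject-island constraint blocks QR out of a clausal subject.
So the wide-scope reading for *fewer than five choreographers* is blocked.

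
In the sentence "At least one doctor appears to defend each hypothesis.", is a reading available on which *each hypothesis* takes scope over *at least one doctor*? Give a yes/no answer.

*each hypothesis* is inside a raising infinitive, which is transparent to QR (no CP barrier), so it behaves as a matrix argument.
With no island boundary between them, the object can take inverse scope over the subject via ordinary QR within the clause.

Yes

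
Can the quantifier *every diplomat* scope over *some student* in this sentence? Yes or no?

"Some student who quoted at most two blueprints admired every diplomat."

Yes

*every diplomat* sits in the matrix clause, not in the relative clause on *some student*.
With no island boundary between them, the object can take inverse scope over the subject via ordinary QR within the clause.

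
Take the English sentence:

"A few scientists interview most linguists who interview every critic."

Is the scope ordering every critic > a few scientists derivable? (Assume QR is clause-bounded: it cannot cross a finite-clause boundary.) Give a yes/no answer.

No

*every critic* is embedded in the relative clause *who interview every critic* modifying *most linguists*.
Relative clauses are scope islands: a quantifier cannot QR out of a relative clause to take scope in the matrix clause.
*every critic* is confined to the island and cannot take scope over *a few scientists*.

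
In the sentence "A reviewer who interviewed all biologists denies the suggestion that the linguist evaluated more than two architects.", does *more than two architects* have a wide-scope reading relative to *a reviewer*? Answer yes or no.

*more than two architects* occurs within the complex NP *the suggestion that the linguist evaluated more than two architects*.
A that-clause complement to a noun is an island; QR cannot cross the NP boundary.
So the wide-scope reading for *more than two architects* is blocked.
(Only the surface reading survives: one fixed reviewer with respect to all the relevant architects.)

No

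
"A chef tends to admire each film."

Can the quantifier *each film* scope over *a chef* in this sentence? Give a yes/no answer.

The matrix predicate is a raising verb, whose infinitival complement is not a scope island — *each film* can QR into the matrix clause.
With no island boundary between them, the object can take inverse scope over the subject via ordinary QR within the clause.

Yes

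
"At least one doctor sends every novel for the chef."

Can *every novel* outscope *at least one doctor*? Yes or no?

Yes

*at least one doctor* and *every novel* are co-arguments of the matrix verb, with nothing but a clause-internal boundary between them.
With no island boundary between them, the object can take inverse scope over the subject via ordinary QR within the clause.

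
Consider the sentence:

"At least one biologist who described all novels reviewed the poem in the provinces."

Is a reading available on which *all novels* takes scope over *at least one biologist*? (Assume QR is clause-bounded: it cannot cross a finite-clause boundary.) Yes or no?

No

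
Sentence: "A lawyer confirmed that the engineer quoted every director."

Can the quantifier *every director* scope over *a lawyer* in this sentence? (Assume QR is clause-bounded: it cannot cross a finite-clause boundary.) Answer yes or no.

*every director* is embedded in the finite complement clause *that the engineer quoted every director*.
QR is clause-bounded, so the finite complement is a scope island for the embedded quantifier.
So *every director* cannot raise high enough to outscope *a lawyer*; only the surface ordering *a lawyer* > *every director* is available.

No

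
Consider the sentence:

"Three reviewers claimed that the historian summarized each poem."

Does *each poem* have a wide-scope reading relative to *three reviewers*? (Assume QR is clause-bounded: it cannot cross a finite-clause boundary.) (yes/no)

*each poem* occurs within the finite complement clause *that the historian summarized each poem*.
Under clause-bounded QR, a quantifier in an embedded finite clause cannot raise into the matrix clause.
So *each poem* cannot raise to a position above *three reviewers*.

No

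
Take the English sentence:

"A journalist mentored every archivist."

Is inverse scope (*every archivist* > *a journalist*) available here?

Yes

Both DPs are arguments of the same predicate; there is no clause or island boundary between them.
Nothing blocks QR of the lower DP to a position above the higher one, so inverse scope is available.
The sentence is scopally ambiguous between *a journalist* > *every archivist* and *every archivist* > *a journalist*.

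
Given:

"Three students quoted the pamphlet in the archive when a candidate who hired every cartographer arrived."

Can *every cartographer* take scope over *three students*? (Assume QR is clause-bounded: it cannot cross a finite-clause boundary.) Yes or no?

No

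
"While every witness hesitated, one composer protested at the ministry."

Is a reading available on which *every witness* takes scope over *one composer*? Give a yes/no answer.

The DP *every witness* is contained in the adjunct clause *while every witness hesitated*.
Since the clause is an adjunct (not a complement), the Adjunct Condition blocks QR across its edge.
The ordering *every witness* > *one composer* is therefore underivable.

No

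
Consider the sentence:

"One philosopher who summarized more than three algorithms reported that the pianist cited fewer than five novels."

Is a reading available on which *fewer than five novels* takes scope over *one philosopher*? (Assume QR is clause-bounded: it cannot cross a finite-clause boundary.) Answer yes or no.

The DP *fewer than five novels* is contained in the finite complement clause *that the pianist cited fewer than five novels*.
Under clause-bounded QR, a quantifier in an embedded finite clause cannot raise into the matrix clause.
*fewer than five novels* > *one philosopher* would require crossing that boundary, which is illicit.

No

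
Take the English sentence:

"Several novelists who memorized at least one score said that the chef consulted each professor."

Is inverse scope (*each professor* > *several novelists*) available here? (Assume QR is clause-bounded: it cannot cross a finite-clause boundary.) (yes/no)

The target quantifier *each professor* is part of the finite complement clause *that the chef consulted each professor*.
Finite CP is the ceiling for QR here, by assumption.
Hence only narrow scope for *each professor* (under *several novelists*) survives.

No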